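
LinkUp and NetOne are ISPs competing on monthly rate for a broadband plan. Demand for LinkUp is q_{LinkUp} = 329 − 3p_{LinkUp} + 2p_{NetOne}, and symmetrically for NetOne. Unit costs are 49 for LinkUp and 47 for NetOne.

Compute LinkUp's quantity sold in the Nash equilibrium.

LinkUp's profit: π = (p_{LinkUp} − 49)(329 − 3p_{LinkUp} + 2p_{NetOne}).
∂π/∂p_{LinkUp} = 476 − 6p_{LinkUp} + 2p_{NetOne} = 0 ⇒ p_{LinkUp} = 238/3 + (1/3)p_{NetOne}.
Similarly p_{NetOne} = 235/3 + (1/3)p_{LinkUp}.
Solving the two reaction functions simultaneously: (1 − (1/3)(1/3))p_{LinkUp} = 238/3 + (1/3)·(235/3), so (8/9)p_{LinkUp} = 949/9 and p_{LinkUp} = 118.625.
Then p_{NetOne} = 235/3 + (1/3)·118.625 = 117.875.
q_{LinkUp} = 329 − 3·118.625 + 2·117.875 = 208.875.

208.875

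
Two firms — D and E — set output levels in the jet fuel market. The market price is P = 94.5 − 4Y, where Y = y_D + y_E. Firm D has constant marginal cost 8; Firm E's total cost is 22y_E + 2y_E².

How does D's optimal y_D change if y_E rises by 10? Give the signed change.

-5

Firm D's profit: π = y_D(94.5 − 4(y_D + y_E)) − 8y_D.
∂π/∂y_D = 86.5 − 8y_D − 4y_E = 0, so y_D = 10.8125 − 0.5y_E.
The reaction-function slope is −0.5, so a 10-unit rise in y_E moves y_D by −0.5 × 10 = −5. D's best response falls — the actions are strategic substitutes.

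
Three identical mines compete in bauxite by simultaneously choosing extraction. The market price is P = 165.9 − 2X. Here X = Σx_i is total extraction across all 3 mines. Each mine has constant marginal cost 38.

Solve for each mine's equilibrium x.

15.9875

A representative mine's profit is π_i = x_i(165.9 − 2X) − 38x_i, with X = x_i + Σ_{j≠i} x_j.
First-order condition: 127.9 − 4x_i − 2Σ_{j≠i} x_j = 0.
With identical mines, set every x_j = x: then 127.9 − 4x − 4x = 0, i.e. x = 127.9/8 = 15.9875.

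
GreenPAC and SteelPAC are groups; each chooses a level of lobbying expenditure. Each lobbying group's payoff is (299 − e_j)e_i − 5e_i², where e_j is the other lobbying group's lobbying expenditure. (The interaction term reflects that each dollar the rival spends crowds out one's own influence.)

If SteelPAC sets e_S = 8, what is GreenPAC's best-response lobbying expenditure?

29.1

GreenPAC's payoff is (299 − e_S)e_G − 5e_G².
∂π/∂e_G = 299 − e_S − 10e_G = 0, so e_G = 29.9 − 0.1e_S.
At e_S = 8: e_G = 29.9 − 0.1·8 = 29.1.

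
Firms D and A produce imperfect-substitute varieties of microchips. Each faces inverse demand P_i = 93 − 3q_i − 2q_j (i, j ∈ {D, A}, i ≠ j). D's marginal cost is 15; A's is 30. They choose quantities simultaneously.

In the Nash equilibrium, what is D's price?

47.0625

Firm D's profit: π = q_D(93 − 3q_D − 2q_A) − 15q_D.
∂π/∂q_D = 78 − 6q_D − 2q_A = 0 ⇒ q_D = 13 − (1/3)q_A.
Similarly q_A = 10.5 − (1/3)q_D.
Solving the two reaction functions simultaneously: (1 − (−1/3)(−1/3))q_D = 13 − (1/3)·10.5, so (8/9)q_D = 9.5 and q_D = 10.6875.
Then q_A = 10.5 − (1/3)·10.6875 = 6.9375.
P_D = 93 − 3·10.6875 − 2·6.9375 = 47.0625.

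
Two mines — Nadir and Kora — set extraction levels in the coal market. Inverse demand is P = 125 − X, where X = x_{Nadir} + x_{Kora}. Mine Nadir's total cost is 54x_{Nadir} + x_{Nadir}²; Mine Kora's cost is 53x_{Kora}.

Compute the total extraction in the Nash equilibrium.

Mine Nadir's profit: π = x_{Nadir}(125 − (x_{Nadir} + x_{Kora})) − 54x_{Nadir} − x_{Nadir}².
∂π/∂x_{Nadir} = 71 − 4x_{Nadir} − x_{Kora} = 0, so x_{Nadir} = 17.75 − 0.25x_{Kora}.
For Kora: ∂π/∂x_{Kora} = 72 − 2x_{Kora} − x_{Nadir} = 0 ⇒ x_{Kora} = 36 − 0.5x_{Nadir}.
Solving the two reaction functions simultaneously: (1 − (−0.25)(−0.5))x_{Nadir} = 17.75 − 0.25·36, so 0.875x_{Nadir} = 8.75 and x_{Nadir} = 10.
Then x_{Kora} = 36 − 0.5·10 = 31.
Total extraction: 10 + 31 = 41.

41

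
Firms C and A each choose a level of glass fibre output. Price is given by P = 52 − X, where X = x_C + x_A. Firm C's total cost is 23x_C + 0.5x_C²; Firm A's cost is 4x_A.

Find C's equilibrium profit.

6

Firm C's profit: π = x_C(52 − (x_C + x_A)) − 23x_C − 0.5x_C².
∂π/∂x_C = 29 − 3x_C − x_A = 0, so x_C = 29/3 − (1/3)x_A.
For A: ∂π/∂x_A = 48 − 2x_A − x_C = 0 ⇒ x_A = 24 − 0.5x_C.
Solving the two reaction functions simultaneously: (1 − (−1/3)(−0.5))x_C = 29/3 − (1/3)·24, so (5/6)x_C = 5/3 and x_C = 2.
Then x_A = 24 − 0.5·2 = 23.
Price P = 52 − 25 = 27.
C's profit: (27 − 23)·2 − 0.5(2)² = 6.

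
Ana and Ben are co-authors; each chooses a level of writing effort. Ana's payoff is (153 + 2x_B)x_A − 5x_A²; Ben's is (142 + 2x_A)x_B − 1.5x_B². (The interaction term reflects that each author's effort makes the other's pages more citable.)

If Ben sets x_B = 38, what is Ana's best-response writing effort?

Expanding Ana's payoff: 153x_A + 2x_Bx_A − 5x_A².
∂π/∂x_A = 153 + 2x_B − 10x_A = 0, so x_A = 15.3 + 0.2x_B.
At x_B = 38: x_A = 15.3 + 0.2·38 = 22.9.

22.9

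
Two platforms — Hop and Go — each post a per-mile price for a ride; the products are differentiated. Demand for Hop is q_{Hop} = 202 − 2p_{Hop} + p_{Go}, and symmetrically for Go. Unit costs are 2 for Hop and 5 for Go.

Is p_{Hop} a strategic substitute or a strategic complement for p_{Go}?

Hop's profit: π = (p_{Hop} − 2)(202 − 2p_{Hop} + p_{Go}).
∂π/∂p_{Hop} = 206 − 4p_{Hop} + p_{Go} = 0 ⇒ p_{Hop} = 51.5 + 0.25p_{Go}.
The best-response slope dp_{Hop}/dp_{Go} = 0.25 > 0: the reaction function is upward-sloping, so the choices are strategic complements.

strategic complements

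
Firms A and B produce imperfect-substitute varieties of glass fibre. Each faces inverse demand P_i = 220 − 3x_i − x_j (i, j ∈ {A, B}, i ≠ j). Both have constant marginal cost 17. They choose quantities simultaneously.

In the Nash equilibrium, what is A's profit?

2523

Firm A's profit: π = x_A(220 − 3x_A − x_B) − 17x_A.
∂π/∂x_A = 203 − 6x_A − x_B = 0 ⇒ x_A = 203/6 − (1/6)x_B.
Setting x_A = x_B in the reaction function: x_A = 203/6 − (1/6)x_A, so x_A = (203/6) / (7/6) = 29.
P_A = 220 − 3·29 − 29 = 104.
Profit = (104 − 17)·29 = 2523.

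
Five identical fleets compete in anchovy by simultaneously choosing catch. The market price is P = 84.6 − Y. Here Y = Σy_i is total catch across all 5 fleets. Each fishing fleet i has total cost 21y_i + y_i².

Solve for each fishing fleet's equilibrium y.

A representative fishing fleet's profit is π_i = y_i(84.6 − Y) − 21y_i − y_i², with Y = y_i + Σ_{j≠i} y_j.
First-order condition: 63.6 − 4y_i − Σ_{j≠i} y_j = 0.
Imposing symmetry (y_j = y for all j) turns Σ_{j≠i} y_j into 4y, so 63.6 = 8y and y = 7.95.

7.95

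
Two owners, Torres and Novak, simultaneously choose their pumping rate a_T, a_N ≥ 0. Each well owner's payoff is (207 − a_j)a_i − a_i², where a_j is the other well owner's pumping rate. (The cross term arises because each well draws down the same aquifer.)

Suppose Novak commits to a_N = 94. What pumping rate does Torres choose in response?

Torres's payoff is (207 − a_N)a_T − a_T².
∂π/∂a_T = 207 − a_N − 2a_T = 0, so a_T = 103.5 − 0.5a_N.
At a_N = 94: a_T = 103.5 − 0.5·94 = 56.5.

56.5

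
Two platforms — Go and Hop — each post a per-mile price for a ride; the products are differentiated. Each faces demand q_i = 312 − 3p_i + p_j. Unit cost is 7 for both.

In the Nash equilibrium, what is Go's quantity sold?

178.8

Go's profit: π = (p_{Go} − 7)(312 − 3p_{Go} + p_{Hop}).
∂π/∂p_{Go} = 333 − 6p_{Go} + p_{Hop} = 0 ⇒ p_{Go} = 55.5 + (1/6)p_{Hop}.
Setting p_{Go} = p_{Hop} in the reaction function: p_{Go} = 55.5 + (1/6)p_{Go}, so p_{Go} = 55.5 / (5/6) = 66.6.
q_{Go} = 312 − 3·66.6 + 66.6 = 178.8.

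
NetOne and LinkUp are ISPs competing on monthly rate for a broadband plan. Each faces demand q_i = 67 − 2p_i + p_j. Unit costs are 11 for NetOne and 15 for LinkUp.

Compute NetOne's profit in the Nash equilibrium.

737.28

NetOne's profit: π = (p_{NetOne} − 11)(67 − 2p_{NetOne} + p_{LinkUp}).
∂π/∂p_{NetOne} = 89 − 4p_{NetOne} + p_{LinkUp} = 0 ⇒ p_{NetOne} = 22.25 + 0.25p_{LinkUp}.
Similarly p_{LinkUp} = 24.25 + 0.25p_{NetOne}.
Solving the two reaction functions simultaneously: (1 − (0.25)(0.25))p_{NetOne} = 22.25 + 0.25·24.25, so 0.9375p_{NetOne} = 28.3125 and p_{NetOne} = 30.2.
Then p_{LinkUp} = 24.25 + 0.25·30.2 = 31.8.
q_{NetOne} = 67 − 2·30.2 + 31.8 = 38.4.
Profit = (30.2 − 11)·38.4 = 737.28.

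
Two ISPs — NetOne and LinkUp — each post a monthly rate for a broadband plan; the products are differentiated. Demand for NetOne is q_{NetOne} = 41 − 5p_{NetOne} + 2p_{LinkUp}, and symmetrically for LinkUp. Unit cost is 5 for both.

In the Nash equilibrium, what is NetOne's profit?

52.8125

NetOne's profit: π = (p_{NetOne} − 5)(41 − 5p_{NetOne} + 2p_{LinkUp}).
∂π/∂p_{NetOne} = 66 − 10p_{NetOne} + 2p_{LinkUp} = 0 ⇒ p_{NetOne} = 6.6 + 0.2p_{LinkUp}.
By symmetry p_{LinkUp} = p_{NetOne}; substituting into the reaction function, 0.8p_{NetOne} = 6.6 and p_{NetOne} = 8.25.
q_{NetOne} = 41 − 5·8.25 + 2·8.25 = 16.25.
Profit = (8.25 − 5)·16.25 = 52.8125.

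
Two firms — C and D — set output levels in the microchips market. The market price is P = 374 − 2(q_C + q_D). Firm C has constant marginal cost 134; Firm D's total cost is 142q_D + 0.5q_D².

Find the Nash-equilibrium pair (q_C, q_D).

46, 28

Firm C's profit: π = q_C(374 − 2(q_C + q_D)) − 134q_C.
∂π/∂q_C = 240 − 4q_C − 2q_D = 0, so q_C = 60 − 0.5q_D.
For D: ∂π/∂q_D = 232 − 5q_D − 2q_C = 0 ⇒ q_D = 46.4 − 0.4q_C.
Plugging q_D into C's best response: q_C = 60 − 0.5(46.4 − 0.4q_C) ⇒ 0.8q_C = 36.8, so q_C = 46.
Then q_D = 46.4 − 0.4·46 = 28.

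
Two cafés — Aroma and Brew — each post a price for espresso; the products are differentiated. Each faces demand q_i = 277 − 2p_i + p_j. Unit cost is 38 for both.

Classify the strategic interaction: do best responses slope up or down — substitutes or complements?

strategic complements

Aroma's profit: π = (p_{Aroma} − 38)(277 − 2p_{Aroma} + p_{Brew}).
∂π/∂p_{Aroma} = 353 − 4p_{Aroma} + p_{Brew} = 0 ⇒ p_{Aroma} = 88.25 + 0.25p_{Brew}.
The best-response slope dp_{Aroma}/dp_{Brew} = 0.25 > 0: the reaction function is upward-sloping, so the choices are strategic complements.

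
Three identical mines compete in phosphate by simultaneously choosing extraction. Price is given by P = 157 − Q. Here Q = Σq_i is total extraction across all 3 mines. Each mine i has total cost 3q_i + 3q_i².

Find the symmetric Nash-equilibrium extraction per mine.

A representative mine's profit is π_i = q_i(157 − Q) − 3q_i − 3q_i², with Q = q_i + Σ_{j≠i} q_j.
First-order condition: 154 − 8q_i − Σ_{j≠i} q_j = 0.
In a symmetric equilibrium every mine chooses the same q, so Σ_{j≠i} q_j = 2q. The condition becomes 154 − 10q = 0, giving q = 154/10 = 15.4.

15.4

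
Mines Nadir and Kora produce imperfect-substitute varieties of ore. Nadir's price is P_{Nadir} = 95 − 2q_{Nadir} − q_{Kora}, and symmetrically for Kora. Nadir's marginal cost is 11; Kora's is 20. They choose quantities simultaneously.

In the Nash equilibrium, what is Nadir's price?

45.8

Mine Nadir's profit: π = q_{Nadir}(95 − 2q_{Nadir} − q_{Kora}) − 11q_{Nadir}.
∂π/∂q_{Nadir} = 84 − 4q_{Nadir} − q_{Kora} = 0 ⇒ q_{Nadir} = 21 − 0.25q_{Kora}.
Similarly q_{Kora} = 18.75 − 0.25q_{Nadir}.
Solving the two reaction functions simultaneously: (1 − (−0.25)(−0.25))q_{Nadir} = 21 − 0.25·18.75, so 0.9375q_{Nadir} = 16.3125 and q_{Nadir} = 17.4.
Then q_{Kora} = 18.75 − 0.25·17.4 = 14.4.
P_{Nadir} = 95 − 2·17.4 − 14.4 = 45.8.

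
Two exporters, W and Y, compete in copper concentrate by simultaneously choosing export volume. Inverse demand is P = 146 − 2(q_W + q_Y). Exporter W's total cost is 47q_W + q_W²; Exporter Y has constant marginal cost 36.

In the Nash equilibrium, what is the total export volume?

Exporter W's profit: π = q_W(146 − 2(q_W + q_Y)) − 47q_W − q_W².
∂π/∂q_W = 99 − 6q_W − 2q_Y = 0, so q_W = 16.5 − (1/3)q_Y.
For Y: ∂π/∂q_Y = 110 − 4q_Y − 2q_W = 0 ⇒ q_Y = 27.5 − 0.5q_W.
Substituting the second reaction function into the first: q_W = 16.5 − (1/3)(27.5 − 0.5q_W), which gives (5/6)q_W = 22/3 ⇒ q_W = 8.8.
Then q_Y = 27.5 − 0.5·8.8 = 23.1.
Total export volume: 8.8 + 23.1 = 31.9.

31.9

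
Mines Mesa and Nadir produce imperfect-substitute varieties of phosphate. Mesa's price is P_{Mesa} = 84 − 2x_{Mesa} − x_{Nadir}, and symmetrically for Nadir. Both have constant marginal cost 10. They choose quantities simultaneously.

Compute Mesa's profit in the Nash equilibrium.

Mine Mesa's profit: π = x_{Mesa}(84 − 2x_{Mesa} − x_{Nadir}) − 10x_{Mesa}.
∂π/∂x_{Mesa} = 74 − 4x_{Mesa} − x_{Nadir} = 0 ⇒ x_{Mesa} = 18.5 − 0.25x_{Nadir}.
Setting x_{Mesa} = x_{Nadir} in the reaction function: x_{Mesa} = 18.5 − 0.25x_{Mesa}, so x_{Mesa} = 18.5 / 1.25 = 14.8.
P_{Mesa} = 84 − 2·14.8 − 14.8 = 39.6.
Profit = (39.6 − 10)·14.8 = 438.08.

438.08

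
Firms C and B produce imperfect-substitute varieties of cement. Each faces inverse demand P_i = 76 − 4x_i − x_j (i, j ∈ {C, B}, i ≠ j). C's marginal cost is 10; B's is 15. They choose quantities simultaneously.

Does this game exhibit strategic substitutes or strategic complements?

Firm C's profit: π = x_C(76 − 4x_C − x_B) − 10x_C.
∂π/∂x_C = 66 − 8x_C − x_B = 0 ⇒ x_C = 8.25 − 0.125x_B.
The best-response slope dx_C/dx_B = −0.125 < 0: the reaction function is downward-sloping, so the choices are strategic substitutes.

strategic substitutes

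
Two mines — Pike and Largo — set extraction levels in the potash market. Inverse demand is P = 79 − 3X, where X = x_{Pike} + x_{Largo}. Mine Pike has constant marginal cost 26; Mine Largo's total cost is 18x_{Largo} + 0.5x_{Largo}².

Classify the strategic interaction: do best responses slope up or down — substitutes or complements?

Mine Pike's profit: π = x_{Pike}(79 − 3(x_{Pike} + x_{Largo})) − 26x_{Pike}.
∂π/∂x_{Pike} = 53 − 6x_{Pike} − 3x_{Largo} = 0, so x_{Pike} = 53/6 − 0.5x_{Largo}.
The best-response slope dx_{Pike}/dx_{Largo} = −0.5 < 0: the reaction function is downward-sloping, so the choices are strategic substitutes.

strategic substitutes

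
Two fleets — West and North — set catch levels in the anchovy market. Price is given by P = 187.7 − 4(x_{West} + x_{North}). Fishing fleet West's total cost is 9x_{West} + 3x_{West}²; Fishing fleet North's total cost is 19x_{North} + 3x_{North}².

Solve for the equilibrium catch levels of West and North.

Fishing fleet West's profit: π = x_{West}(187.7 − 4(x_{West} + x_{North})) − 9x_{West} − 3x_{West}².
∂π/∂x_{West} = 178.7 − 14x_{West} − 4x_{North} = 0, so x_{West} = 1787/140 − (2/7)x_{North}.
By the same steps for North: x_{North} = 12.05 − (2/7)x_{West}.
Solving the two reaction functions simultaneously: (1 − (−2/7)(−2/7))x_{West} = 1787/140 − (2/7)·12.05, so (45/49)x_{West} = 261/28 and x_{West} = 10.15.
Then x_{North} = 12.05 − (2/7)·10.15 = 9.15.

10.15, 9.15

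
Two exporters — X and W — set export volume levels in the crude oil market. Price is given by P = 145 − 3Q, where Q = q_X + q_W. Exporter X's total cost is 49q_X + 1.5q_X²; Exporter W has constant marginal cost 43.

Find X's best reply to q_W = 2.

Exporter X's profit: π = q_X(145 − 3(q_X + q_W)) − 49q_X − 1.5q_X².
∂π/∂q_X = 96 − 9q_X − 3q_W = 0, so q_X = 32/3 − (1/3)q_W.
At q_W = 2: q_X = 32/3 − (1/3)·2 = 10.

10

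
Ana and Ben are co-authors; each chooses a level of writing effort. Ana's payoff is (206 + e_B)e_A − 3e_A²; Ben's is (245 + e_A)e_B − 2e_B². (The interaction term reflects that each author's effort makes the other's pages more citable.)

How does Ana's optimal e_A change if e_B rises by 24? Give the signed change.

Expanding Ana's payoff: 206e_A + e_Be_A − 3e_A².
∂π/∂e_A = 206 + e_B − 6e_A = 0, so e_A = 103/3 + (1/6)e_B.
The reaction-function slope is 1/6, so a 24-unit rise in e_B moves e_A by 1/6 × 24 = 4. Ana's best response rises — the actions are strategic complements.

4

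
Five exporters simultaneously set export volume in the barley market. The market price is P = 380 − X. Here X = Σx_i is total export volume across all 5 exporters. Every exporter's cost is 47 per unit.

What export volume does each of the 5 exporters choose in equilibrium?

A representative exporter's profit is π_i = x_i(380 − X) − 47x_i, with X = x_i + Σ_{j≠i} x_j.
First-order condition: 333 − 2x_i − Σ_{j≠i} x_j = 0.
With identical exporters, set every x_j = x: then 333 − 2x − 4x = 0, i.e. x = 333/6 = 55.5.

55.5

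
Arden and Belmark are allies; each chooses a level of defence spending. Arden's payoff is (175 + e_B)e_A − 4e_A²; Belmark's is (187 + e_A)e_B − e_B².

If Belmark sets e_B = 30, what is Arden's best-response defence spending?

25.625

Expanding Arden's payoff: 175e_A + e_Be_A − 4e_A².
∂π/∂e_A = 175 + e_B − 8e_A = 0, so e_A = 21.875 + 0.125e_B.
At e_B = 30: e_A = 21.875 + 0.125·30 = 25.625.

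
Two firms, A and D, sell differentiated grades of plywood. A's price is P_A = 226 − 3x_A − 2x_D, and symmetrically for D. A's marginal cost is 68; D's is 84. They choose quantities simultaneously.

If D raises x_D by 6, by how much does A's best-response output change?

Firm A's profit: π = x_A(226 − 3x_A − 2x_D) − 68x_A.
∂π/∂x_A = 158 − 6x_A − 2x_D = 0 ⇒ x_A = 79/3 − (1/3)x_D.
The reaction-function slope is −1/3, so a 6-unit rise in x_D moves x_A by −1/3 × 6 = −2. A's best response falls — the actions are strategic substitutes.

-2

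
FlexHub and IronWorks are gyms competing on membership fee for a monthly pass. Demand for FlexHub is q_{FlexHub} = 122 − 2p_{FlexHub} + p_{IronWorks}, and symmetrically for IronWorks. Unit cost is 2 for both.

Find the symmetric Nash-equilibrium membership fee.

42

FlexHub's profit: π = (p_{FlexHub} − 2)(122 − 2p_{FlexHub} + p_{IronWorks}).
∂π/∂p_{FlexHub} = 126 − 4p_{FlexHub} + p_{IronWorks} = 0 ⇒ p_{FlexHub} = 31.5 + 0.25p_{IronWorks}.
Setting p_{FlexHub} = p_{IronWorks} in the reaction function: p_{FlexHub} = 31.5 + 0.25p_{FlexHub}, so p_{FlexHub} = 31.5 / 0.75 = 42.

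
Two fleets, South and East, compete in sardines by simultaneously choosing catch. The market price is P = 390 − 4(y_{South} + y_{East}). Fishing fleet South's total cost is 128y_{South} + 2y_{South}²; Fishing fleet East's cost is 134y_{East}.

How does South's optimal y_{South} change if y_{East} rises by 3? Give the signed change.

Fishing fleet South's profit: π = y_{South}(390 − 4(y_{South} + y_{East})) − 128y_{South} − 2y_{South}².
∂π/∂y_{South} = 262 − 12y_{South} − 4y_{East} = 0, so y_{South} = 131/6 − (1/3)y_{East}.
The reaction-function slope is −1/3, so a 3-unit rise in y_{East} moves y_{South} by −1/3 × 3 = −1. South's best response falls — the actions are strategic substitutes.

-1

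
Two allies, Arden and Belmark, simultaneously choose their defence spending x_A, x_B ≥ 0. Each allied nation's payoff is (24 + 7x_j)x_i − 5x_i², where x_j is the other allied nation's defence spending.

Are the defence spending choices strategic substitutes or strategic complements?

strategic complements

Arden's payoff is (24 + 7x_B)x_A − 5x_A².
∂π/∂x_A = 24 + 7x_B − 10x_A = 0, so x_A = 2.4 + 0.7x_B.
The best-response slope dx_A/dx_B = 0.7 > 0: the reaction function is upward-sloping, so the choices are strategic complements.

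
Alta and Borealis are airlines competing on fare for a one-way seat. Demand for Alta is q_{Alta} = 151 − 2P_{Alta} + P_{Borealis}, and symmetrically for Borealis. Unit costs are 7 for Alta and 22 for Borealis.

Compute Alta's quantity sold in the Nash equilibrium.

100

Alta's profit: π = (P_{Alta} − 7)(151 − 2P_{Alta} + P_{Borealis}).
∂π/∂P_{Alta} = 165 − 4P_{Alta} + P_{Borealis} = 0 ⇒ P_{Alta} = 41.25 + 0.25P_{Borealis}.
Similarly P_{Borealis} = 48.75 + 0.25P_{Alta}.
Solving the two reaction functions simultaneously: (1 − (0.25)(0.25))P_{Alta} = 41.25 + 0.25·48.75, so 0.9375P_{Alta} = 53.4375 and P_{Alta} = 57.
Then P_{Borealis} = 48.75 + 0.25·57 = 63.
q_{Alta} = 151 − 2·57 + 63 = 100.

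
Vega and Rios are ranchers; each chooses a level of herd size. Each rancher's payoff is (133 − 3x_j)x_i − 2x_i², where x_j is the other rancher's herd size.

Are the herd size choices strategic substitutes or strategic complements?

Vega's payoff is (133 − 3x_R)x_V − 2x_V².
∂π/∂x_V = 133 − 3x_R − 4x_V = 0, so x_V = 33.25 − 0.75x_R.
The best-response slope dx_V/dx_R = −0.75 < 0: the reaction function is downward-sloping, so the choices are strategic substitutes.

strategic substitutes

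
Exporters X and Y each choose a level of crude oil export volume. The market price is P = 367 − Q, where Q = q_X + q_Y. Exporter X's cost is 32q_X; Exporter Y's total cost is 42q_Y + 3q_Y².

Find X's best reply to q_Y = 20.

Exporter X's profit: π = q_X(367 − (q_X + q_Y)) − 32q_X.
∂π/∂q_X = 335 − 2q_X − q_Y = 0, so q_X = 167.5 − 0.5q_Y.
At q_Y = 20: q_X = 167.5 − 0.5·20 = 157.5.

157.5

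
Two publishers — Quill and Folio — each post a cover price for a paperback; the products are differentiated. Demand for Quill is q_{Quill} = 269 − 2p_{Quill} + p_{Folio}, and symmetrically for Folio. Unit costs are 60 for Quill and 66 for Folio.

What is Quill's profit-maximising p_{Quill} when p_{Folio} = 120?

Quill's profit: π = (p_{Quill} − 60)(269 − 2p_{Quill} + p_{Folio}).
∂π/∂p_{Quill} = 389 − 4p_{Quill} + p_{Folio} = 0 ⇒ p_{Quill} = 97.25 + 0.25p_{Folio}.
At p_{Folio} = 120: p_{Quill} = 97.25 + 0.25·120 = 127.25.

127.25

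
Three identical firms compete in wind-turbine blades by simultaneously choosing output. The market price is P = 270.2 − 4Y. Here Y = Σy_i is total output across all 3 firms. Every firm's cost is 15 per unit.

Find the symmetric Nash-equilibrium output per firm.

A representative firm's profit is π_i = y_i(270.2 − 4Y) − 15y_i, with Y = y_i + Σ_{j≠i} y_j.
First-order condition: 255.2 − 8y_i − 4Σ_{j≠i} y_j = 0.
In a symmetric equilibrium every firm chooses the same y, so Σ_{j≠i} y_j = 2y. The condition becomes 255.2 − 16y = 0, giving y = 255.2/16 = 15.95.

15.95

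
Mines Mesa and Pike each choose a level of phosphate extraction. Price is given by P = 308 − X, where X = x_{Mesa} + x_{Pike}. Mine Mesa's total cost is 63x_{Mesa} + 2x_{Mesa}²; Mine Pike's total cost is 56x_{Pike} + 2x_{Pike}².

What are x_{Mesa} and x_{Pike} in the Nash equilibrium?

34.8, 36.2

Mine Mesa's profit: π = x_{Mesa}(308 − (x_{Mesa} + x_{Pike})) − 63x_{Mesa} − 2x_{Mesa}².
∂π/∂x_{Mesa} = 245 − 6x_{Mesa} − x_{Pike} = 0, so x_{Mesa} = 245/6 − (1/6)x_{Pike}.
By the same steps for Pike: x_{Pike} = 42 − (1/6)x_{Mesa}.
Substituting the second reaction function into the first: x_{Mesa} = 245/6 − (1/6)(42 − (1/6)x_{Mesa}), which gives (35/36)x_{Mesa} = 203/6 ⇒ x_{Mesa} = 34.8.
Then x_{Pike} = 42 − (1/6)·34.8 = 36.2.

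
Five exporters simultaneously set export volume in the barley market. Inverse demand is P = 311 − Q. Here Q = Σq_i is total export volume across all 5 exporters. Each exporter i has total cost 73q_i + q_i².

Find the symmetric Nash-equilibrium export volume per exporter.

A representative exporter's profit is π_i = q_i(311 − Q) − 73q_i − q_i², with Q = q_i + Σ_{j≠i} q_j.
First-order condition: 238 − 4q_i − Σ_{j≠i} q_j = 0.
With identical exporters, set every q_j = q: then 238 − 4q − 4q = 0, i.e. q = 238/8 = 29.75.

29.75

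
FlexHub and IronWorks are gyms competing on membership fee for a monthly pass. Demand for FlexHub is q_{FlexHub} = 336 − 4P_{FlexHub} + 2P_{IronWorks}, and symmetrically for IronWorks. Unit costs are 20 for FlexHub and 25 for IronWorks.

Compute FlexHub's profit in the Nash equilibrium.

FlexHub's profit: π = (P_{FlexHub} − 20)(336 − 4P_{FlexHub} + 2P_{IronWorks}).
∂π/∂P_{FlexHub} = 416 − 8P_{FlexHub} + 2P_{IronWorks} = 0 ⇒ P_{FlexHub} = 52 + 0.25P_{IronWorks}.
Similarly P_{IronWorks} = 54.5 + 0.25P_{FlexHub}.
Plugging P_{IronWorks} into FlexHub's best response: P_{FlexHub} = 52 + 0.25(54.5 + 0.25P_{FlexHub}) ⇒ 0.9375P_{FlexHub} = 65.625, so P_{FlexHub} = 70.
Then P_{IronWorks} = 54.5 + 0.25·70 = 72.
q_{FlexHub} = 336 − 4·70 + 2·72 = 200.
Profit = (70 − 20)·200 = 10000.

10000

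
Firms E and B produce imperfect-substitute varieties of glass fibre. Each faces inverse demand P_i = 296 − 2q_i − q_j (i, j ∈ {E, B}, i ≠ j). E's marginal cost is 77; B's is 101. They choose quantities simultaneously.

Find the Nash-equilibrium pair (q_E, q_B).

Firm E's profit: π = q_E(296 − 2q_E − q_B) − 77q_E.
∂π/∂q_E = 219 − 4q_E − q_B = 0 ⇒ q_E = 54.75 − 0.25q_B.
Similarly q_B = 48.75 − 0.25q_E.
Solving the two reaction functions simultaneously: (1 − (−0.25)(−0.25))q_E = 54.75 − 0.25·48.75, so 0.9375q_E = 42.5625 and q_E = 45.4.
Then q_B = 48.75 − 0.25·45.4 = 37.4.

45.4, 37.4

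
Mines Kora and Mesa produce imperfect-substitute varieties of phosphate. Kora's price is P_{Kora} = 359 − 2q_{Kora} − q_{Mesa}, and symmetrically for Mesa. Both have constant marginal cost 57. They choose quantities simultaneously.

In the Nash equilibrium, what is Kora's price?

Mine Kora's profit: π = q_{Kora}(359 − 2q_{Kora} − q_{Mesa}) − 57q_{Kora}.
∂π/∂q_{Kora} = 302 − 4q_{Kora} − q_{Mesa} = 0 ⇒ q_{Kora} = 75.5 − 0.25q_{Mesa}.
Setting q_{Kora} = q_{Mesa} in the reaction function: q_{Kora} = 75.5 − 0.25q_{Kora}, so q_{Kora} = 75.5 / 1.25 = 60.4.
P_{Kora} = 359 − 2·60.4 − 60.4 = 177.8.

177.8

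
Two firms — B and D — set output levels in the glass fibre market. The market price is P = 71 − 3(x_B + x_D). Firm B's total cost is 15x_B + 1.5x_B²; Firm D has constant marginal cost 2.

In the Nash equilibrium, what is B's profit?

Firm B's profit: π = x_B(71 − 3(x_B + x_D)) − 15x_B − 1.5x_B².
∂π/∂x_B = 56 − 9x_B − 3x_D = 0, so x_B = 56/9 − (1/3)x_D.
For D: ∂π/∂x_D = 69 − 6x_D − 3x_B = 0 ⇒ x_D = 11.5 − 0.5x_B.
Plugging x_D into B's best response: x_B = 56/9 − (1/3)(11.5 − 0.5x_B) ⇒ (5/6)x_B = 43/18, so x_B = 43/15.
Then x_D = 11.5 − 0.5·(43/15) = 151/15.
Price P = 71 − 3·(194/15) = 32.2.
B's profit: (32.2 − 15)·(43/15) − 1.5(43/15)² = 36.98.

36.98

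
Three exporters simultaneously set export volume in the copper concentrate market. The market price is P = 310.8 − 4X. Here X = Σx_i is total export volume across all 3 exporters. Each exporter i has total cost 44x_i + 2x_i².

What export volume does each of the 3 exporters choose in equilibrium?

A representative exporter's profit is π_i = x_i(310.8 − 4X) − 44x_i − 2x_i², with X = x_i + Σ_{j≠i} x_j.
First-order condition: 266.8 − 12x_i − 4Σ_{j≠i} x_j = 0.
Imposing symmetry (x_j = x for all j) turns Σ_{j≠i} x_j into 2x, so 266.8 = 20x and x = 13.34.

13.34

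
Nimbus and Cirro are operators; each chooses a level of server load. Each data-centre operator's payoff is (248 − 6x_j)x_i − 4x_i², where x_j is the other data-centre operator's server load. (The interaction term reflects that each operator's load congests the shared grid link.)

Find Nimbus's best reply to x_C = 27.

10.75

Nimbus's payoff is (248 − 6x_C)x_N − 4x_N².
∂π/∂x_N = 248 − 6x_C − 8x_N = 0, so x_N = 31 − 0.75x_C.
At x_C = 27: x_N = 31 − 0.75·27 = 10.75.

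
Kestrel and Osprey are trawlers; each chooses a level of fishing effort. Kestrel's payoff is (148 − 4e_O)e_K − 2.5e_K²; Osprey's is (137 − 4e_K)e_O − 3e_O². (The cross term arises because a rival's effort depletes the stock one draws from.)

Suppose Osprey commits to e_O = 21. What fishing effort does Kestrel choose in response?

Expanding Kestrel's payoff: 148e_K − 4e_Oe_K − 2.5e_K².
∂π/∂e_K = 148 − 4e_O − 5e_K = 0, so e_K = 29.6 − 0.8e_O.
At e_O = 21: e_K = 29.6 − 0.8·21 = 12.8.

12.8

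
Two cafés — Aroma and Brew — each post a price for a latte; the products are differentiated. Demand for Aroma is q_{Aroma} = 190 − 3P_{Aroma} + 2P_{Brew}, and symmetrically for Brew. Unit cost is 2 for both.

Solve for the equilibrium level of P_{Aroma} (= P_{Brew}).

49

Aroma's profit: π = (P_{Aroma} − 2)(190 − 3P_{Aroma} + 2P_{Brew}).
∂π/∂P_{Aroma} = 196 − 6P_{Aroma} + 2P_{Brew} = 0 ⇒ P_{Aroma} = 98/3 + (1/3)P_{Brew}.
The game is symmetric, so in equilibrium P_{Brew} = P_{Aroma}: the reaction function gives (2/3)P_{Aroma} = 98/3, hence P_{Aroma} = 49.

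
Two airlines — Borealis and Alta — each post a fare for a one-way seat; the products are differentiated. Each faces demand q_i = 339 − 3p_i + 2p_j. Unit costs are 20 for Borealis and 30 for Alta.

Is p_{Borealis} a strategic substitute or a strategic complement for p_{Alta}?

Borealis's profit: π = (p_{Borealis} − 20)(339 − 3p_{Borealis} + 2p_{Alta}).
∂π/∂p_{Borealis} = 399 − 6p_{Borealis} + 2p_{Alta} = 0 ⇒ p_{Borealis} = 66.5 + (1/3)p_{Alta}.
The best-response slope dp_{Borealis}/dp_{Alta} = 1/3 > 0: the reaction function is upward-sloping, so the choices are strategic complements.

strategic complements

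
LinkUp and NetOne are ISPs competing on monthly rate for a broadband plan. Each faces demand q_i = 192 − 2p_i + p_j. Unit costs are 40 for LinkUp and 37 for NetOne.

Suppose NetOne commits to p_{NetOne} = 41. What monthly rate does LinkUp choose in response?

LinkUp's profit: π = (p_{LinkUp} − 40)(192 − 2p_{LinkUp} + p_{NetOne}).
∂π/∂p_{LinkUp} = 272 − 4p_{LinkUp} + p_{NetOne} = 0 ⇒ p_{LinkUp} = 68 + 0.25p_{NetOne}.
At p_{NetOne} = 41: p_{LinkUp} = 68 + 0.25·41 = 78.25.

78.25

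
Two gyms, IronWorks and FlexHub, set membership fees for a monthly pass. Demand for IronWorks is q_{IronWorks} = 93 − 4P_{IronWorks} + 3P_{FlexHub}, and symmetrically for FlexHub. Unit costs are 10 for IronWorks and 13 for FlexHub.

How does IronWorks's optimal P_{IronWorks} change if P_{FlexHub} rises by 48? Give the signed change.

IronWorks's profit: π = (P_{IronWorks} − 10)(93 − 4P_{IronWorks} + 3P_{FlexHub}).
∂π/∂P_{IronWorks} = 133 − 8P_{IronWorks} + 3P_{FlexHub} = 0 ⇒ P_{IronWorks} = 16.625 + 0.375P_{FlexHub}.
The reaction-function slope is 0.375, so a 48-unit rise in P_{FlexHub} moves P_{IronWorks} by 0.375 × 48 = 18. IronWorks's best response rises — the actions are strategic complements.

18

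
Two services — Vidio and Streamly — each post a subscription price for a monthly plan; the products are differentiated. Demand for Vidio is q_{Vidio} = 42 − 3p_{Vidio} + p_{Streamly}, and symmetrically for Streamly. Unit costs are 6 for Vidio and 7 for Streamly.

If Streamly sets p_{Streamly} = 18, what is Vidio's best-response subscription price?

Vidio's profit: π = (p_{Vidio} − 6)(42 − 3p_{Vidio} + p_{Streamly}).
∂π/∂p_{Vidio} = 60 − 6p_{Vidio} + p_{Streamly} = 0 ⇒ p_{Vidio} = 10 + (1/6)p_{Streamly}.
At p_{Streamly} = 18: p_{Vidio} = 10 + (1/6)·18 = 13.

13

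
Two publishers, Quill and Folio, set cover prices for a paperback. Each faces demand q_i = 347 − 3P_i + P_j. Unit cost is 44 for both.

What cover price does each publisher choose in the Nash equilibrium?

95.8

Quill's profit: π = (P_{Quill} − 44)(347 − 3P_{Quill} + P_{Folio}).
∂π/∂P_{Quill} = 479 − 6P_{Quill} + P_{Folio} = 0 ⇒ P_{Quill} = 479/6 + (1/6)P_{Folio}.
The game is symmetric, so in equilibrium P_{Folio} = P_{Quill}: the reaction function gives (5/6)P_{Quill} = 479/6, hence P_{Quill} = 95.8.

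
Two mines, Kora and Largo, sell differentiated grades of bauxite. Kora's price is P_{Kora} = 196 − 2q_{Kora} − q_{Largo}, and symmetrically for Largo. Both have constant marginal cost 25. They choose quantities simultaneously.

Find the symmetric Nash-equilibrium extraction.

34.2

Mine Kora's profit: π = q_{Kora}(196 − 2q_{Kora} − q_{Largo}) − 25q_{Kora}.
∂π/∂q_{Kora} = 171 − 4q_{Kora} − q_{Largo} = 0 ⇒ q_{Kora} = 42.75 − 0.25q_{Largo}.
The game is symmetric, so in equilibrium q_{Largo} = q_{Kora}: the reaction function gives 1.25q_{Kora} = 42.75, hence q_{Kora} = 34.2.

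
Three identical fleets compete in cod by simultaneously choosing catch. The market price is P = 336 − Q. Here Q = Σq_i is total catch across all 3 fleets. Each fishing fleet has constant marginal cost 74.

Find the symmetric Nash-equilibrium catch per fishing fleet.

A representative fishing fleet's profit is π_i = q_i(336 − Q) − 74q_i, with Q = q_i + Σ_{j≠i} q_j.
First-order condition: 262 − 2q_i − Σ_{j≠i} q_j = 0.
With identical fishing fleets, set every q_j = q: then 262 − 2q − 2q = 0, i.e. q = 262/4 = 65.5.

65.5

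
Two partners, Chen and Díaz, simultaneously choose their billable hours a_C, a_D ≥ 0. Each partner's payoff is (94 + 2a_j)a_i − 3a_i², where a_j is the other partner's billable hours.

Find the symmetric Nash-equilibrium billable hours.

Chen's payoff is (94 + 2a_D)a_C − 3a_C².
∂π/∂a_C = 94 + 2a_D − 6a_C = 0, so a_C = 47/3 + (1/3)a_D.
Setting a_C = a_D in the reaction function: a_C = 47/3 + (1/3)a_C, so a_C = (47/3) / (2/3) = 23.5.

23.5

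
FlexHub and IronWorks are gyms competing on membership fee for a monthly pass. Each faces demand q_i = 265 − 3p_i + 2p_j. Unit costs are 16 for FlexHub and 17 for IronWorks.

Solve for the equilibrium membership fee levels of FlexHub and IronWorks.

FlexHub's profit: π = (p_{FlexHub} − 16)(265 − 3p_{FlexHub} + 2p_{IronWorks}).
∂π/∂p_{FlexHub} = 313 − 6p_{FlexHub} + 2p_{IronWorks} = 0 ⇒ p_{FlexHub} = 313/6 + (1/3)p_{IronWorks}.
Similarly p_{IronWorks} = 158/3 + (1/3)p_{FlexHub}.
Plugging p_{IronWorks} into FlexHub's best response: p_{FlexHub} = 313/6 + (1/3)(158/3 + (1/3)p_{FlexHub}) ⇒ (8/9)p_{FlexHub} = 1255/18, so p_{FlexHub} = 78.4375.
Then p_{IronWorks} = 158/3 + (1/3)·78.4375 = 78.8125.

78.4375, 78.8125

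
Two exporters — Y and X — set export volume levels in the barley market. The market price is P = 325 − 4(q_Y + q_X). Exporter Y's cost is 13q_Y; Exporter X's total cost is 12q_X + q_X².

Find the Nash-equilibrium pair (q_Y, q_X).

29.1875, 19.625

Exporter Y's profit: π = q_Y(325 − 4(q_Y + q_X)) − 13q_Y.
∂π/∂q_Y = 312 − 8q_Y − 4q_X = 0, so q_Y = 39 − 0.5q_X.
For X: ∂π/∂q_X = 313 − 10q_X − 4q_Y = 0 ⇒ q_X = 31.3 − 0.4q_Y.
Solving the two reaction functions simultaneously: (1 − (−0.5)(−0.4))q_Y = 39 − 0.5·31.3, so 0.8q_Y = 23.35 and q_Y = 29.1875.
Then q_X = 31.3 − 0.4·29.1875 = 19.625.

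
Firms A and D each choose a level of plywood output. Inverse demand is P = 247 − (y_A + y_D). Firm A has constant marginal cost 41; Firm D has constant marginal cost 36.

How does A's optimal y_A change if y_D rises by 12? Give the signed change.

Firm A's profit: π = y_A(247 − (y_A + y_D)) − 41y_A.
∂π/∂y_A = 206 − 2y_A − y_D = 0, so y_A = 103 − 0.5y_D.
The reaction-function slope is −0.5, so a 12-unit rise in y_D moves y_A by −0.5 × 12 = −6. A's best response falls — the actions are strategic substitutes.

-6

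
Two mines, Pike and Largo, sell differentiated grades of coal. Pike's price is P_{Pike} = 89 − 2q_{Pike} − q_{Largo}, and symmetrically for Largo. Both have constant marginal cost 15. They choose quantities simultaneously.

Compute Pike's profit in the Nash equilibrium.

438.08

Mine Pike's profit: π = q_{Pike}(89 − 2q_{Pike} − q_{Largo}) − 15q_{Pike}.
∂π/∂q_{Pike} = 74 − 4q_{Pike} − q_{Largo} = 0 ⇒ q_{Pike} = 18.5 − 0.25q_{Largo}.
The game is symmetric, so in equilibrium q_{Largo} = q_{Pike}: the reaction function gives 1.25q_{Pike} = 18.5, hence q_{Pike} = 14.8.
P_{Pike} = 89 − 2·14.8 − 14.8 = 44.6.
Profit = (44.6 − 15)·14.8 = 438.08.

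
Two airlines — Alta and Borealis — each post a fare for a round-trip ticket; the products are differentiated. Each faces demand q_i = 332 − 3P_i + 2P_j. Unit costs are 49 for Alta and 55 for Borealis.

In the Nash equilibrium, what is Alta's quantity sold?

Alta's profit: π = (P_{Alta} − 49)(332 − 3P_{Alta} + 2P_{Borealis}).
∂π/∂P_{Alta} = 479 − 6P_{Alta} + 2P_{Borealis} = 0 ⇒ P_{Alta} = 479/6 + (1/3)P_{Borealis}.
Similarly P_{Borealis} = 497/6 + (1/3)P_{Alta}.
Plugging P_{Borealis} into Alta's best response: P_{Alta} = 479/6 + (1/3)(497/6 + (1/3)P_{Alta}) ⇒ (8/9)P_{Alta} = 967/9, so P_{Alta} = 120.875.
Then P_{Borealis} = 497/6 + (1/3)·120.875 = 123.125.
q_{Alta} = 332 − 3·120.875 + 2·123.125 = 215.625.

215.625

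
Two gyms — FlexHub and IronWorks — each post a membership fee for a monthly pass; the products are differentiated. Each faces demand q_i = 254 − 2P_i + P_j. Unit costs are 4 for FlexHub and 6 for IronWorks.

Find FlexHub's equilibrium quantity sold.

167.2

FlexHub's profit: π = (P_{FlexHub} − 4)(254 − 2P_{FlexHub} + P_{IronWorks}).
∂π/∂P_{FlexHub} = 262 − 4P_{FlexHub} + P_{IronWorks} = 0 ⇒ P_{FlexHub} = 65.5 + 0.25P_{IronWorks}.
Similarly P_{IronWorks} = 66.5 + 0.25P_{FlexHub}.
Substituting the second reaction function into the first: P_{FlexHub} = 65.5 + 0.25(66.5 + 0.25P_{FlexHub}), which gives 0.9375P_{FlexHub} = 82.125 ⇒ P_{FlexHub} = 87.6.
Then P_{IronWorks} = 66.5 + 0.25·87.6 = 88.4.
q_{FlexHub} = 254 − 2·87.6 + 88.4 = 167.2.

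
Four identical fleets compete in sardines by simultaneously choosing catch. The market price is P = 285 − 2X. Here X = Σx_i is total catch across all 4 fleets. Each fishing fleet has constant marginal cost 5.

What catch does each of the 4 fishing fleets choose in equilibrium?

28

A representative fishing fleet's profit is π_i = x_i(285 − 2X) − 5x_i, with X = x_i + Σ_{j≠i} x_j.
First-order condition: 280 − 4x_i − 2Σ_{j≠i} x_j = 0.
Imposing symmetry (x_j = x for all j) turns Σ_{j≠i} x_j into 3x, so 280 = 10x and x = 28.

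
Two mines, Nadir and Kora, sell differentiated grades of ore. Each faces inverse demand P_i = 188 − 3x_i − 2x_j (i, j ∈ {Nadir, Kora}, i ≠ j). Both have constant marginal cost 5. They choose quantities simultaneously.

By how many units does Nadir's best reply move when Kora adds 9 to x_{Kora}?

-3

Mine Nadir's profit: π = x_{Nadir}(188 − 3x_{Nadir} − 2x_{Kora}) − 5x_{Nadir}.
∂π/∂x_{Nadir} = 183 − 6x_{Nadir} − 2x_{Kora} = 0 ⇒ x_{Nadir} = 30.5 − (1/3)x_{Kora}.
The reaction-function slope is −1/3, so a 9-unit rise in x_{Kora} moves x_{Nadir} by −1/3 × 9 = −3. Nadir's best response falls — the actions are strategic substitutes.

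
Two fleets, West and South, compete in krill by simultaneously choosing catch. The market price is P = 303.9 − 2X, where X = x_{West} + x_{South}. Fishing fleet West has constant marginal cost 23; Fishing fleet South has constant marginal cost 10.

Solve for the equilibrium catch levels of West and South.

Fishing fleet West's profit: π = x_{West}(303.9 − 2(x_{West} + x_{South})) − 23x_{West}.
∂π/∂x_{West} = 280.9 − 4x_{West} − 2x_{South} = 0, so x_{West} = 70.225 − 0.5x_{South}.
By the same steps for South: x_{South} = 73.475 − 0.5x_{West}.
Substituting the second reaction function into the first: x_{West} = 70.225 − 0.5(73.475 − 0.5x_{West}), which gives 0.75x_{West} = 33.4875 ⇒ x_{West} = 44.65.
Then x_{South} = 73.475 − 0.5·44.65 = 51.15.

44.65, 51.15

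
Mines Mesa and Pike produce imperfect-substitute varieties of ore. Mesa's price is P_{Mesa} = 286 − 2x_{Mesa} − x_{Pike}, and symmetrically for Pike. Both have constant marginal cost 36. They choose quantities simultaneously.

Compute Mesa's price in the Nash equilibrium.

Mine Mesa's profit: π = x_{Mesa}(286 − 2x_{Mesa} − x_{Pike}) − 36x_{Mesa}.
∂π/∂x_{Mesa} = 250 − 4x_{Mesa} − x_{Pike} = 0 ⇒ x_{Mesa} = 62.5 − 0.25x_{Pike}.
By symmetry x_{Pike} = x_{Mesa}; substituting into the reaction function, 1.25x_{Mesa} = 62.5 and x_{Mesa} = 50.
P_{Mesa} = 286 − 2·50 − 50 = 136.

136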